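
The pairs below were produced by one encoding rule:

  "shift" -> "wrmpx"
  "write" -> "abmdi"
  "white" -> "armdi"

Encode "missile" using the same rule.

It's a Vigenère-style cipher with numeric key [4,10]: position i shifts by key[i mod 2].
For missile: m+4=q, i+10=s, s+4=w, s+10=c, i+4=m, l+10=v, e+4=i.

qswcmvi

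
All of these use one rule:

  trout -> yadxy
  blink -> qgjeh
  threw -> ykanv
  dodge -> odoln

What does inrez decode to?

t(19)→y(24) and r(17)→a(0) fit y≡25x+17 (mod 26); the inverse of 25 mod 26 is 25. Each letter's alphabet position (a=0..z=25) is mapped through 25·x+17 mod 26 — an affine cipher.
Undoing it on inrez: i(8)→25·(8−17)≡9=j; n(13)→25·(13−17)≡4=e; r(17)→25·(17−17)≡0=a; e(4)→25·(4−17)≡13=n; z(25)→25·(25−17)≡18=s (all mod 26).

jeans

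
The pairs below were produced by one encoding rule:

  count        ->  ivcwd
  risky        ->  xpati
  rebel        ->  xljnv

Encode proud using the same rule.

Letter i (0-indexed) is shifted by i+6, so successive shifts are 6, 7, 8, ….
For proud: p+6=v, r+7=y, o+8=w, u+9=d, d+10=n.

vywdn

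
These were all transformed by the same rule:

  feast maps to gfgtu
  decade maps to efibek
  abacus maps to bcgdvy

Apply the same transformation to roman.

spsbo

Shifts by position in feast: pos 0: f→g (+1), pos 1: e→f (+1), pos 2: a→g (+6), pos 3: s→t (+1), pos 4: t→u (+1) — repeating every 3. It's a Vigenère-style cipher with numeric key [1,1,6]: position i shifts by key[i mod 3].
On roman: r+1=s, o+1=p, m+6=s, a+1=b, n+1=o.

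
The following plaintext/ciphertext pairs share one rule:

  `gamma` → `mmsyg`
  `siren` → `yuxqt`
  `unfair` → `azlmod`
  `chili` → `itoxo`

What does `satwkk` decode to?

monkey

A repeating key of period 2 is used — shifts +6, +12 over and over.
Decoding satwkk: s−6=m, a−12=o, t−6=n, w−12=k, k−6=e, k−12=y.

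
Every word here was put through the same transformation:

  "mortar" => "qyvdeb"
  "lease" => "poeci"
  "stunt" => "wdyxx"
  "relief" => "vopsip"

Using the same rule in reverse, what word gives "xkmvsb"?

tailor

Shifts by position in mortar: pos 0: m→q (+4), pos 1: o→y (+10), pos 2: r→v (+4), pos 3: t→d (+10) — repeating every 2. It's a Vigenère-style cipher with numeric key [4,10]: position i shifts by key[i mod 2].
Reversing it on xkmvsb: x−4=t, k−10=a, m−4=i, v−10=l, s−4=o, b−10=r.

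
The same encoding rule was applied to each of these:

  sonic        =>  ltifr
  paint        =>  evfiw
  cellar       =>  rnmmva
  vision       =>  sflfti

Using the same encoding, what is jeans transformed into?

qnvil

This is an affine cipher: with a=0,…,z=25, each position x becomes (11x+21) mod 26.
On jeans: j(9)→11·9+21≡16=q; e(4)→11·4+21≡13=n; a(0)→11·0+21≡21=v; n(13)→11·13+21≡8=i; s(18)→11·18+21≡11=l (all mod 26).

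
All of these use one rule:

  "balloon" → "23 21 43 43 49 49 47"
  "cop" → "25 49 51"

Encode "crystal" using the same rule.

25 55 69 57 59 21 43

b(#2)→23 and a(#1)→21: differences scale by 2, so n = 2·pos + 19. With a=1..z=26, the number is 2·pos + 19.
Applying it to crystal: c=3→25, r=18→55, y=25→69, s=19→57, t=20→59, a=1→21, l=12→43.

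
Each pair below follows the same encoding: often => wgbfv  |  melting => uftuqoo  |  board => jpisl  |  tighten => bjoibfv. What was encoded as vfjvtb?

nebula

It's a Vigenère-style cipher with numeric key [8,1]: position i shifts by key[i mod 2].
Undoing it on vfjvtb: v−8=n, f−1=e, j−8=b, v−1=u, t−8=l, b−1=a.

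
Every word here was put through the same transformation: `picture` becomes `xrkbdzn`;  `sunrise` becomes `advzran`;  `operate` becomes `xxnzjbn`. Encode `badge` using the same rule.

jjlon

The shift depends on letter class: consonant p→x is +8, but vowel i→r is +9. The rule splits by letter class: vowels +9, consonants +8.
On badge: b(cons)+8=j, a(vowel)+9=j, d(cons)+8=l, g(cons)+8=o, e(vowel)+9=n.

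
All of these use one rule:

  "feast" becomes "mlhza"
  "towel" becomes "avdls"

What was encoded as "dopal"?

It's a constant shift of +7 (ROT7).
Decoding dopal: d−7=w, o−7=h, p−7=i, a−7=t, l−7=e.

white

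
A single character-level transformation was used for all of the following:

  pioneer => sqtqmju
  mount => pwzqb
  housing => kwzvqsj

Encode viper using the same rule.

yquhz

It's a Vigenère-style cipher with numeric key [3,8,5]: position i shifts by key[i mod 3].
On viper: v+3=y, i+8=q, p+5=u, e+3=h, r+8=z.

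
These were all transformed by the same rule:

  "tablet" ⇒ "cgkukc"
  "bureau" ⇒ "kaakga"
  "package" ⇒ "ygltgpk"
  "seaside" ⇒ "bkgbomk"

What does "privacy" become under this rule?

yaoeglh

Two shifts are in play — +6 for a/e/i/o/u, +9 for every other letter.
Applying it to privacy: p(cons)+9=y, r(cons)+9=a, i(vowel)+6=o, v(cons)+9=e, a(vowel)+6=g, c(cons)+9=l, y(cons)+9=h.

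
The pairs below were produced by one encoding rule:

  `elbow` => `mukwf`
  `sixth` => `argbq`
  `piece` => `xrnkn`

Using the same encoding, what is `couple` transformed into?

kxdxun

Shifts by position in elbow: pos 0: e→m (+8), pos 1: l→u (+9), pos 2: b→k (+9), pos 3: o→w (+8), pos 4: w→f (+9) — repeating every 3. A repeating key of period 3 is used — shifts +8, +9, +9 over and over.
Applying it to couple: c+8=k, o+9=x, u+9=d, p+8=x, l+9=u, e+9=n.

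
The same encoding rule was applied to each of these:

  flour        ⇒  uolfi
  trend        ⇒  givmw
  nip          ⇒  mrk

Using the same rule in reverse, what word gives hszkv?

shape

Each pair mirrors across the alphabet (f↔u, l↔o, o↔l): positions sum to 25. Letters are reflected about the middle of the alphabet (position → 25−position): Atbash.
Reversing it on hszkv: h↔s, s↔h, z↔a, k↔p, v↔e.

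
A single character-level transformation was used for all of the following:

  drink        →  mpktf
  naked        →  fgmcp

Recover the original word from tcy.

war

Two steps: reverse the string, then apply a Caesar shift of +2.
Undoing it on tcy: shift back: t−2=r, c−2=a, y−2=w → raw; then reverse → war.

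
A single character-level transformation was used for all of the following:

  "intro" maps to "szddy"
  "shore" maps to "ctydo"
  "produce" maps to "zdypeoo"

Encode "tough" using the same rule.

daesr

Shifts by position in intro: pos 0: i→s (+10), pos 1: n→z (+12), pos 2: t→d (+10), pos 3: r→d (+12) — repeating every 2. The shifts repeat in a cycle of length 2: positions 0,1,… shift by +10, +12, then the pattern repeats.
On tough: t+10=d, o+12=a, u+10=e, g+12=s, h+10=r.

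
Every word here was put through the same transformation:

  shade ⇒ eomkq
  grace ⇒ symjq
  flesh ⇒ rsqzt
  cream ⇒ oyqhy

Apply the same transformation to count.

ovguf

A repeating key of period 2 is used — shifts +12, +7 over and over.
For count: c+12=o, o+7=v, u+12=g, n+7=u, t+12=f.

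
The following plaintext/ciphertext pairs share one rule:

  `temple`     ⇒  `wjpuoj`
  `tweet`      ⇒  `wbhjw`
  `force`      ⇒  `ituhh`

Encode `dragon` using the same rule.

gwdlrs

Shifts by position in temple: pos 0: t→w (+3), pos 1: e→j (+5), pos 2: m→p (+3), pos 3: p→u (+5) — repeating every 2. The shifts repeat in a cycle of length 2: positions 0,1,… shift by +3, +5, then the pattern repeats.
Applying it to dragon: d+3=g, r+5=w, a+3=d, g+5=l, o+3=r, n+5=s.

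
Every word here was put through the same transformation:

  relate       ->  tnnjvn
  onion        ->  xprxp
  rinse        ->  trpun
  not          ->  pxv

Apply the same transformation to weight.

The shift depends on letter class: consonant r→t is +2, but vowel e→n is +9. Two shifts are in play — +9 for a/e/i/o/u, +2 for every other letter.
On weight: w(cons)+2=y, e(vowel)+9=n, i(vowel)+9=r, g(cons)+2=i, h(cons)+2=j, t(cons)+2=v.

ynrijv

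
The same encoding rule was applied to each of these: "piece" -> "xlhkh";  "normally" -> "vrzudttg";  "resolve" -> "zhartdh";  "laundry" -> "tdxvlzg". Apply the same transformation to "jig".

rlo

The shift depends on letter class: consonant p→x is +8, but vowel i→l is +3. The rule splits by letter class: vowels +3, consonants +8.
Applying it to jig: j(cons)+8=r, i(vowel)+3=l, g(cons)+8=o.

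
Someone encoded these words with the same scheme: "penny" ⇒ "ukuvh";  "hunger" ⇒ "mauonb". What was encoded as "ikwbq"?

depth

In penny: p→u is +5, e→k is +6, n→u is +7, n→v is +8 — the shift increases by 1 each position. Letter i (0-indexed) is shifted by i+5, so successive shifts are 5, 6, 7, ….
Decoding ikwbq: i−5=d, k−6=e, w−7=p, b−8=t, q−9=h.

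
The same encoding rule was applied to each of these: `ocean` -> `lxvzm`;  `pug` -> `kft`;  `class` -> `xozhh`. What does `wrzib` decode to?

diary

This is the alphabet-reversal cipher (Atbash): a becomes z, b becomes y, etc.
Decoding wrzib: w↔d, r↔i, z↔a, i↔r, b↔y.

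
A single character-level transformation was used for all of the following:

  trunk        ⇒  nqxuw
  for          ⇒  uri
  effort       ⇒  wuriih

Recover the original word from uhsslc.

zipper

The output letters match the input read backwards, each shifted +3: trunk reversed is knurt. The word is reversed, then every letter is shifted forward by 3.
Undoing it on uhsslc: shift back: u−3=r, h−3=e, s−3=p, s−3=p, l−3=i, c−3=z → reppiz; then reverse → zipper.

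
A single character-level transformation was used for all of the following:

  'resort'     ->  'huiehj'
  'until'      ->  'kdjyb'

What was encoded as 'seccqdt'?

command

Compare letters: r→h is +16, e→u is +16, s→i is +16 — a constant shift. Every letter moves 16 places later in the alphabet, wrapping around z→a.
Undoing it on seccqdt: s−16=c, e−16=o, c−16=m, c−16=m, q−16=a, d−16=n, t−16=d.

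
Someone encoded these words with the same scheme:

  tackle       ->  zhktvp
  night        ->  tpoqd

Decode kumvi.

In tackle: t→z is +6, a→h is +7, c→k is +8, k→t is +9 — the shift increases by 1 each position. Each letter shifts forward by (position + 6), i.e. 6, 7, 8, … — the shift grows by one for each successive letter.
Reversing it on kumvi: k−6=e, u−7=n, m−8=e, v−9=m, i−10=y.

enemy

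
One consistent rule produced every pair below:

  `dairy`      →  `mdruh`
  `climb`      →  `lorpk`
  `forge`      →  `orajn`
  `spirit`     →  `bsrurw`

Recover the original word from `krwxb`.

bonus

Shifts by position in dairy: pos 0: d→m (+9), pos 1: a→d (+3), pos 2: i→r (+9), pos 3: r→u (+3) — repeating every 2. The shifts repeat in a cycle of length 2: positions 0,1,… shift by +9, +3, then the pattern repeats.
Reversing it on krwxb: k−9=b, r−3=o, w−9=n, x−3=u, b−9=s.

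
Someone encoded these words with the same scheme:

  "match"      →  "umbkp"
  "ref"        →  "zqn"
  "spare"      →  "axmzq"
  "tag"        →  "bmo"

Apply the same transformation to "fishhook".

nuappaas

The rule splits by letter class: vowels +12, consonants +8.
On fishhook: f(cons)+8=n, i(vowel)+12=u, s(cons)+8=a, h(cons)+8=p, h(cons)+8=p, o(vowel)+12=a, o(vowel)+12=a, k(cons)+8=s.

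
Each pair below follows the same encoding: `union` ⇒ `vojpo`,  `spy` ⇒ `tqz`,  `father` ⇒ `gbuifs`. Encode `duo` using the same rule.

Compare letters: u→v is +1, n→o is +1, i→j is +1 — a constant shift. Each letter is shifted forward by 1 in the alphabet (a Caesar shift of +1).
For duo: d+1=e, u+1=v, o+1=p.

evp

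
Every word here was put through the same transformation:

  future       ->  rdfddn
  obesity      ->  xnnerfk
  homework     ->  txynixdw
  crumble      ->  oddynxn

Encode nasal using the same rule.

zjejx

Vowels shift forward by 9 and consonants shift forward by 12.
For nasal: n(cons)+12=z, a(vowel)+9=j, s(cons)+12=e, a(vowel)+9=j, l(cons)+12=x.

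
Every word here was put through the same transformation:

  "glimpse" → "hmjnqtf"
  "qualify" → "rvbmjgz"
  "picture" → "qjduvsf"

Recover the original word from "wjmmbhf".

Compare letters: g→h is +1, l→m is +1, i→j is +1 — a constant shift. Every letter moves 1 place later in the alphabet, wrapping around z→a.
Reversing it on wjmmbhf: w−1=v, j−1=i, m−1=l, m−1=l, b−1=a, h−1=g, f−1=e.

village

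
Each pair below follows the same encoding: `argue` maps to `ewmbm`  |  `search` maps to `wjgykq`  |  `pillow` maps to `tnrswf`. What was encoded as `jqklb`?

In argue: a→e is +4, r→w is +5, g→m is +6, u→b is +7 — the shift increases by 1 each position. Each letter shifts forward by (position + 4), i.e. 4, 5, 6, … — the shift grows by one for each successive letter.
Undoing it on jqklb: j−4=f, q−5=l, k−6=e, l−7=e, b−8=t.

fleet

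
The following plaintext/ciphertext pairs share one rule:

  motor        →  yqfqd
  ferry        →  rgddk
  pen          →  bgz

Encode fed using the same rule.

The rule splits by letter class: vowels +2, consonants +12.
Applying it to fed: f(cons)+12=r, e(vowel)+2=g, d(cons)+12=p.

rgp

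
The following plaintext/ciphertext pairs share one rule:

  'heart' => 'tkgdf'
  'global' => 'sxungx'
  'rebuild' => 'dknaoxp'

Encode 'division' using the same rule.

pohoeouz

The shift depends on letter class: consonant h→t is +12, but vowel e→k is +6. The rule splits by letter class: vowels +6, consonants +12.
For division: d(cons)+12=p, i(vowel)+6=o, v(cons)+12=h, i(vowel)+6=o, s(cons)+12=e, i(vowel)+6=o, o(vowel)+6=u, n(cons)+12=z.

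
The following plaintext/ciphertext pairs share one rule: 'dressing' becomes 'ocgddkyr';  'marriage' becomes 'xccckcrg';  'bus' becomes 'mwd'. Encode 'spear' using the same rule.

The shift depends on letter class: consonant d→o is +11, but vowel e→g is +2. The rule splits by letter class: vowels +2, consonants +11.
For spear: s(cons)+11=d, p(cons)+11=a, e(vowel)+2=g, a(vowel)+2=c, r(cons)+11=c.

dagcc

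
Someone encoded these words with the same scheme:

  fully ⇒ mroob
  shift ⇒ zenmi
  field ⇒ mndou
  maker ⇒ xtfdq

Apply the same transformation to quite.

hrnid

This is an affine cipher: with a=0,…,z=25, each position x becomes (9x+19) mod 26.
Applying it to quite: q(16)→9·16+19≡7=h; u(20)→9·20+19≡17=r; i(8)→9·8+19≡13=n; t(19)→9·19+19≡8=i; e(4)→9·4+19≡3=d (all mod 26).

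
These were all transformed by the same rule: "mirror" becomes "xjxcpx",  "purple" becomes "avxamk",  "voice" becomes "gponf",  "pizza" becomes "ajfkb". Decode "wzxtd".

lyric

Shifts by position in mirror: pos 0: m→x (+11), pos 1: i→j (+1), pos 2: r→x (+6), pos 3: r→c (+11), pos 4: o→p (+1), pos 5: r→x (+6) — repeating every 3. The shifts repeat in a cycle of length 3: positions 0,1,… shift by +11, +1, +6, then the pattern repeats.
Reversing it on wzxtd: w−11=l, z−1=y, x−6=r, t−11=i, d−1=c.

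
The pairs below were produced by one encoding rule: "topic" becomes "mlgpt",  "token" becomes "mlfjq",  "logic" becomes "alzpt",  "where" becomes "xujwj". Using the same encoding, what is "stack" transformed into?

t(19)→m(12) and o(14)→l(11) fit y≡21x+3 (mod 26); the inverse of 21 mod 26 is 5. Each letter's alphabet position (a=0..z=25) is mapped through 21·x+3 mod 26 — an affine cipher.
Applying it to stack: s(18)→21·18+3≡17=r; t(19)→21·19+3≡12=m; a(0)→21·0+3≡3=d; c(2)→21·2+3≡19=t; k(10)→21·10+3≡5=f (all mod 26).

rmdtf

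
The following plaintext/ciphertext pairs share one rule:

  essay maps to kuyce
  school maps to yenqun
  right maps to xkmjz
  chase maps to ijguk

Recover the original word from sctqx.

Shifts by position in essay: pos 0: e→k (+6), pos 1: s→u (+2), pos 2: s→y (+6), pos 3: a→c (+2) — repeating every 2. A repeating key of period 2 is used — shifts +6, +2 over and over.
Undoing it on sctqx: s−6=m, c−2=a, t−6=n, q−2=o, x−6=r.

manor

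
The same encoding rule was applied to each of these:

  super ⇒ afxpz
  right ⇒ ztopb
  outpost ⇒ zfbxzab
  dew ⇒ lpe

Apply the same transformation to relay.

zptlg

The shift depends on letter class: consonant s→a is +8, but vowel u→f is +11. The rule splits by letter class: vowels +11, consonants +8.
For relay: r(cons)+8=z, e(vowel)+11=p, l(cons)+8=t, a(vowel)+11=l, y(cons)+8=g.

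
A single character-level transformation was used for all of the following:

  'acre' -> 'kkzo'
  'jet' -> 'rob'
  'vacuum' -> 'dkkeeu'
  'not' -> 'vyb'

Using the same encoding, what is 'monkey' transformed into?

Two shifts are in play — +10 for a/e/i/o/u, +8 for every other letter.
On monkey: m(cons)+8=u, o(vowel)+10=y, n(cons)+8=v, k(cons)+8=s, e(vowel)+10=o, y(cons)+8=g.

uyvsog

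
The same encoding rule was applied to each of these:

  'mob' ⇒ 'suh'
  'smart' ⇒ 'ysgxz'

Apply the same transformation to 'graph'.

Compare letters: m→s is +6, o→u is +6, b→h is +6 — a constant shift. Every letter moves 6 places later in the alphabet, wrapping around z→a.
Applying it to graph: g+6=m, r+6=x, a+6=g, p+6=v, h+6=n.

mxgvn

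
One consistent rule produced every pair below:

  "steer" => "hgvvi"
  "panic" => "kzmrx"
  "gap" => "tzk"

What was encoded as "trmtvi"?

ginger

Each pair mirrors across the alphabet (s↔h, t↔g, e↔v): positions sum to 25. Letters are reflected about the middle of the alphabet (position → 25−position): Atbash.
Reversing it on trmtvi: t↔g, r↔i, m↔n, t↔g, v↔e, i↔r.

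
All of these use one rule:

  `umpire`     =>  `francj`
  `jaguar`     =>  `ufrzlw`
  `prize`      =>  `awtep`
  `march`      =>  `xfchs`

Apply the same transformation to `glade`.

rqlip

A repeating key of period 2 is used — shifts +11, +5 over and over.
For glade: g+11=r, l+5=q, a+11=l, d+5=i, e+11=p.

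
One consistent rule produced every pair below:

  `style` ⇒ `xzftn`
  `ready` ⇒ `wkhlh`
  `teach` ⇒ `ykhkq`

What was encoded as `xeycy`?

syrup

Letter i (0-indexed) is shifted by i+5, so successive shifts are 5, 6, 7, ….
Decoding xeycy: x−5=s, e−6=y, y−7=r, c−8=u, y−9=p.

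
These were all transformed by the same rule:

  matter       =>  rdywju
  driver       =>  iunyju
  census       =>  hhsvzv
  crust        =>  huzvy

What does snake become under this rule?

xqfnj

A repeating key of period 2 is used — shifts +5, +3 over and over.
On snake: s+5=x, n+3=q, a+5=f, k+3=n, e+5=j.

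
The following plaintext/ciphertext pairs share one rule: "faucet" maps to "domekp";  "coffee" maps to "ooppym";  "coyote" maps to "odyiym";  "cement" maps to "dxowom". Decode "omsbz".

price

The output letters match the input read backwards, each shifted +10: faucet reversed is tecuaf. Two steps: reverse the string, then apply a Caesar shift of +10.
Decoding omsbz: shift back: o−10=e, m−10=c, s−10=i, b−10=r, z−10=p → ecirp; then reverse → price.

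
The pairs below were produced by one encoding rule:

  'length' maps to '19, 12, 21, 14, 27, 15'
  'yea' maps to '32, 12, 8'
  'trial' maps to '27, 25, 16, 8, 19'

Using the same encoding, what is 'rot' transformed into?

25, 22, 27

Each letter is replaced by its alphabet position (a=1..z=26) + 7.
On rot: r=18→25, o=15→22, t=20→27.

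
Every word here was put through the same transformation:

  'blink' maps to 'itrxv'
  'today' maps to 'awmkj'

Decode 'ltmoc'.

In blink: b→i is +7, l→t is +8, i→r is +9, n→x is +10 — the shift increases by 1 each position. Letter i (0-indexed) is shifted by i+7, so successive shifts are 7, 8, 9, ….
Undoing it on ltmoc: l−7=e, t−8=l, m−9=d, o−10=e, c−11=r.

elder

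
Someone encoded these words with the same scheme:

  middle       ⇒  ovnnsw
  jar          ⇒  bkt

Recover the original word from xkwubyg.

Two steps: reverse the string, then apply a Caesar shift of +10.
Undoing it on xkwubyg: shift back: x−10=n, k−10=a, w−10=m, u−10=k, b−10=r, y−10=o, g−10=w → namkrow; then reverse → workman.

workman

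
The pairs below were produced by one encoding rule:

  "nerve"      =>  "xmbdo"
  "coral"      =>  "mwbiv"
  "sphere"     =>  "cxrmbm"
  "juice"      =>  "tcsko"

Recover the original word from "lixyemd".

Shifts by position in nerve: pos 0: n→x (+10), pos 1: e→m (+8), pos 2: r→b (+10), pos 3: v→d (+8) — repeating every 2. A repeating key of period 2 is used — shifts +10, +8 over and over.
Undoing it on lixyemd: l−10=b, i−8=a, x−10=n, y−8=q, e−10=u, m−8=e, d−10=t.

banquet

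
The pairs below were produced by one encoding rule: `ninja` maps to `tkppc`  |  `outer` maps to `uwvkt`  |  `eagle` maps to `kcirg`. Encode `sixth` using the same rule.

Shifts by position in ninja: pos 0: n→t (+6), pos 1: i→k (+2), pos 2: n→p (+2), pos 3: j→p (+6), pos 4: a→c (+2) — repeating every 3. A repeating key of period 3 is used — shifts +6, +2, +2 over and over.
On sixth: s+6=y, i+2=k, x+2=z, t+6=z, h+2=j.

ykzzj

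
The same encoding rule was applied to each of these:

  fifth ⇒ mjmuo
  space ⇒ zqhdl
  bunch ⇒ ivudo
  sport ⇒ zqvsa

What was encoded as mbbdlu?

faucet

Shifts by position in fifth: pos 0: f→m (+7), pos 1: i→j (+1), pos 2: f→m (+7), pos 3: t→u (+1) — repeating every 2. It's a Vigenère-style cipher with numeric key [7,1]: position i shifts by key[i mod 2].
Reversing it on mbbdlu: m−7=f, b−1=a, b−7=u, d−1=c, l−7=e, u−1=t.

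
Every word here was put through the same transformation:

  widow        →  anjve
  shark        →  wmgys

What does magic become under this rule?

qfmpk

Each letter shifts forward by (position + 4), i.e. 4, 5, 6, … — the shift grows by one for each successive letter.
For magic: m+4=q, a+5=f, g+6=m, i+7=p, c+8=k.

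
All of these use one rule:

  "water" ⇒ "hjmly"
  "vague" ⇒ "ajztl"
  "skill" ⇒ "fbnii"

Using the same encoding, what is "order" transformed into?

dyely

Treating letters as 0–25, the rule is x ↦ 7x + 9 (mod 26).
On order: o(14)→7·14+9≡3=d; r(17)→7·17+9≡24=y; d(3)→7·3+9≡4=e; e(4)→7·4+9≡11=l; r(17)→7·17+9≡24=y (all mod 26).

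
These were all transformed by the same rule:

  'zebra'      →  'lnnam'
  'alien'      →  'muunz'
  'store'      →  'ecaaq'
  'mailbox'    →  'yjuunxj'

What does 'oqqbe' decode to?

chess

Shifts by position in zebra: pos 0: z→l (+12), pos 1: e→n (+9), pos 2: b→n (+12), pos 3: r→a (+9) — repeating every 2. The shifts repeat in a cycle of length 2: positions 0,1,… shift by +12, +9, then the pattern repeats.
Reversing it on oqqbe: o−12=c, q−9=h, q−12=e, b−9=s, e−12=s.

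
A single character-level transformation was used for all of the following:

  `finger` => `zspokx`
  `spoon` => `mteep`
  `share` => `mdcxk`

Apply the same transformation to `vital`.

fsbcl

f(5)→z(25) and i(8)→s(18) fit y≡15x+2 (mod 26); the inverse of 15 mod 26 is 7. Treating letters as 0–25, the rule is x ↦ 15x + 2 (mod 26).
On vital: v(21)→15·21+2≡5=f; i(8)→15·8+2≡18=s; t(19)→15·19+2≡1=b; a(0)→15·0+2≡2=c; l(11)→15·11+2≡11=l (all mod 26).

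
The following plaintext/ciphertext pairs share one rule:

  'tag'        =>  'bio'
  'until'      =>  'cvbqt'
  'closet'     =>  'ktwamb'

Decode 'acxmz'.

Compare letters: t→b is +8, a→i is +8, g→o is +8 — a constant shift. This is a Caesar cipher with shift 8.
Undoing it on acxmz: a−8=s, c−8=u, x−8=p, m−8=e, z−8=r.

super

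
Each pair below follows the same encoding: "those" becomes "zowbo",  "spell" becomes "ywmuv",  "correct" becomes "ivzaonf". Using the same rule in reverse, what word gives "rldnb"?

In those: t→z is +6, h→o is +7, o→w is +8, s→b is +9 — the shift increases by 1 each position. The shift increases by 1 at each position, starting from +6: 6, 7, 8, ….
Decoding rldnb: r−6=l, l−7=e, d−8=v, n−9=e, b−10=r.

lever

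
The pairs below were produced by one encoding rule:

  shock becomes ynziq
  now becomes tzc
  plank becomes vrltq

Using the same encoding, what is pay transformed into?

Vowels shift forward by 11 and consonants shift forward by 6.
On pay: p(cons)+6=v, a(vowel)+11=l, y(cons)+6=e.

vle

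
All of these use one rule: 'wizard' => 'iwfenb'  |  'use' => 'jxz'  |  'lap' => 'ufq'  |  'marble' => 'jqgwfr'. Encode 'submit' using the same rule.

The output letters match the input read backwards, each shifted +5: wizard reversed is draziw. Two steps: reverse the string, then apply a Caesar shift of +5.
On submit: reverse → timbus; then shift: t+5=y, i+5=n, m+5=r, b+5=g, u+5=z, s+5=x.

ynrgzx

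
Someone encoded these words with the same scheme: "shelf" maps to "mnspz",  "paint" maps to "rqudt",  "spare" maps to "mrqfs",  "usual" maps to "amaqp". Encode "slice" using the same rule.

This is an affine cipher: with a=0,…,z=25, each position x becomes (7x+16) mod 26.
For slice: s(18)→7·18+16≡12=m; l(11)→7·11+16≡15=p; i(8)→7·8+16≡20=u; c(2)→7·2+16≡4=e; e(4)→7·4+16≡18=s (all mod 26).

mpues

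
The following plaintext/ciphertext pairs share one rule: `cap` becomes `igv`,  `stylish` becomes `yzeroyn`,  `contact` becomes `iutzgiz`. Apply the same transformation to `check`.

inkiq

Compare letters: c→i is +6, a→g is +6, p→v is +6 — a constant shift. Each letter is shifted forward by 6 in the alphabet (a Caesar shift of +6).
Applying it to check: c+6=i, h+6=n, e+6=k, c+6=i, k+6=q.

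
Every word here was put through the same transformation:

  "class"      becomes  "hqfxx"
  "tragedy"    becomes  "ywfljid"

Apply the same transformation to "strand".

xywfsi

This is a Caesar cipher with shift 5.
Applying it to strand: s+5=x, t+5=y, r+5=w, a+5=f, n+5=s, d+5=i.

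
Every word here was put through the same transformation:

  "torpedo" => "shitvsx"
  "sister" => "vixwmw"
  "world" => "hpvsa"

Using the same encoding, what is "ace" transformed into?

ige

The output letters match the input read backwards, each shifted +4: torpedo reversed is odeprot. Read the word backwards and shift each letter +4.
Applying it to ace: reverse → eca; then shift: e+4=i, c+4=g, a+4=e.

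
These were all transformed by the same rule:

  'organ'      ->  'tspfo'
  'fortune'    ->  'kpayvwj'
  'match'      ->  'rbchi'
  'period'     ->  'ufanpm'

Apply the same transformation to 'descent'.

Shifts by position in organ: pos 0: o→t (+5), pos 1: r→s (+1), pos 2: g→p (+9), pos 3: a→f (+5), pos 4: n→o (+1) — repeating every 3. It's a Vigenère-style cipher with numeric key [5,1,9]: position i shifts by key[i mod 3].
On descent: d+5=i, e+1=f, s+9=b, c+5=h, e+1=f, n+9=w, t+5=y.

ifbhfwy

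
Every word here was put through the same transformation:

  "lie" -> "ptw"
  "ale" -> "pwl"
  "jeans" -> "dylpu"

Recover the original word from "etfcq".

Read the word backwards and shift each letter +11.
Reversing it on etfcq: shift back: e−11=t, t−11=i, f−11=u, c−11=r, q−11=f → tiurf; then reverse → fruit.

fruit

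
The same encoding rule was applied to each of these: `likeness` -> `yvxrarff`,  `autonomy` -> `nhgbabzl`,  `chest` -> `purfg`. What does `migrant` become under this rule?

Compare letters: l→y is +13, i→v is +13, k→x is +13 — a constant shift. Each letter is shifted forward by 13 in the alphabet (a Caesar shift of +13).
Applying it to migrant: m+13=z, i+13=v, g+13=t, r+13=e, a+13=n, n+13=a, t+13=g.

zvtenag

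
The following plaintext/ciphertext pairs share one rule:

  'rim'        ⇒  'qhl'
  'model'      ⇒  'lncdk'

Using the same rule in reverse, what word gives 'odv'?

pew

Compare letters: r→q is +25, i→h is +25, m→l is +25 — a constant shift. This is a Caesar cipher with shift 25.
Undoing it on odv: o−25=p, d−25=e, v−25=w.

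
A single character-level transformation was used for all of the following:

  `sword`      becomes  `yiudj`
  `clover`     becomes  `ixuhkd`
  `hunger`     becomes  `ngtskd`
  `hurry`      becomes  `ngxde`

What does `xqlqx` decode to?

Shifts by position in sword: pos 0: s→y (+6), pos 1: w→i (+12), pos 2: o→u (+6), pos 3: r→d (+12) — repeating every 2. A repeating key of period 2 is used — shifts +6, +12 over and over.
Undoing it on xqlqx: x−6=r, q−12=e, l−6=f, q−12=e, x−6=r.

refer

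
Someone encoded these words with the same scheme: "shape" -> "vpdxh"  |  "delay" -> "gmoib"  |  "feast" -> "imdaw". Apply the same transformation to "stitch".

vblbfp

Shifts by position in shape: pos 0: s→v (+3), pos 1: h→p (+8), pos 2: a→d (+3), pos 3: p→x (+8) — repeating every 2. The shifts repeat in a cycle of length 2: positions 0,1,… shift by +3, +8, then the pattern repeats.
Applying it to stitch: s+3=v, t+8=b, i+3=l, t+8=b, c+3=f, h+8=p.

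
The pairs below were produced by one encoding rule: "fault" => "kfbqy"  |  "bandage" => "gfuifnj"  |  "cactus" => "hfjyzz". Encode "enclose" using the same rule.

jsjqtzj

Shifts by position in fault: pos 0: f→k (+5), pos 1: a→f (+5), pos 2: u→b (+7), pos 3: l→q (+5), pos 4: t→y (+5) — repeating every 3. A repeating key of period 3 is used — shifts +5, +5, +7 over and over.
On enclose: e+5=j, n+5=s, c+7=j, l+5=q, o+5=t, s+7=z, e+5=j.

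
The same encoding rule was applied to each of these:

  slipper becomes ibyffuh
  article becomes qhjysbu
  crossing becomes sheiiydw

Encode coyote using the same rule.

Compare letters: s→i is +16, l→b is +16, i→y is +16 — a constant shift. Every letter moves 16 places later in the alphabet, wrapping around z→a.
On coyote: c+16=s, o+16=e, y+16=o, o+16=e, t+16=j, e+16=u.

seoeju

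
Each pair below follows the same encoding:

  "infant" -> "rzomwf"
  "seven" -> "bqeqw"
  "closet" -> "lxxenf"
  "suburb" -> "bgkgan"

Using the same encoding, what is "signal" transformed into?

bupzjx

Shifts by position in infant: pos 0: i→r (+9), pos 1: n→z (+12), pos 2: f→o (+9), pos 3: a→m (+12) — repeating every 2. A repeating key of period 2 is used — shifts +9, +12 over and over.
On signal: s+9=b, i+12=u, g+9=p, n+12=z, a+9=j, l+12=x.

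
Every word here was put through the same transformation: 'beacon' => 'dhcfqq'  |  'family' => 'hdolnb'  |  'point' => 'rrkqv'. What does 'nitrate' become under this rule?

plvucwg

Shifts by position in beacon: pos 0: b→d (+2), pos 1: e→h (+3), pos 2: a→c (+2), pos 3: c→f (+3) — repeating every 2. The shifts repeat in a cycle of length 2: positions 0,1,… shift by +2, +3, then the pattern repeats.
For nitrate: n+2=p, i+3=l, t+2=v, r+3=u, a+2=c, t+3=w, e+2=g.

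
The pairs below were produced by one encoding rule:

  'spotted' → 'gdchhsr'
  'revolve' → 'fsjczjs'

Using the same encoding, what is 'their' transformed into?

hvswf

Compare letters: s→g is +14, p→d is +14, o→c is +14 — a constant shift. This is a Caesar cipher with shift 14.
On their: t+14=h, h+14=v, e+14=s, i+14=w, r+14=f.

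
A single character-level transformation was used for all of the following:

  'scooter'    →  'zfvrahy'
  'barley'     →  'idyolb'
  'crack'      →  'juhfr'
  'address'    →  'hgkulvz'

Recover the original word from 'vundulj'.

Shifts by position in scooter: pos 0: s→z (+7), pos 1: c→f (+3), pos 2: o→v (+7), pos 3: o→r (+3) — repeating every 2. It's a Vigenère-style cipher with numeric key [7,3]: position i shifts by key[i mod 2].
Decoding vundulj: v−7=o, u−3=r, n−7=g, d−3=a, u−7=n, l−3=i, j−7=c.

organic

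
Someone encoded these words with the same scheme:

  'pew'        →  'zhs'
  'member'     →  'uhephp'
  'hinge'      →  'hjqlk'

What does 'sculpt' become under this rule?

The output letters match the input read backwards, each shifted +3: pew reversed is wep. Two steps: reverse the string, then apply a Caesar shift of +3.
On sculpt: reverse → tplucs; then shift: t+3=w, p+3=s, l+3=o, u+3=x, c+3=f, s+3=v.

wsoxfv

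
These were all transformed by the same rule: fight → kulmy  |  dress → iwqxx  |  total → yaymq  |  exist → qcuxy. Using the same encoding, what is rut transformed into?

wgy

The shift depends on letter class: consonant f→k is +5, but vowel i→u is +12. Two shifts are in play — +12 for a/e/i/o/u, +5 for every other letter.
On rut: r(cons)+5=w, u(vowel)+12=g, t(cons)+5=y.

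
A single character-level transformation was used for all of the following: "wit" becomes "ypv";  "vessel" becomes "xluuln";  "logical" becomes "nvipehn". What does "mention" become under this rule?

The shift depends on letter class: consonant w→y is +2, but vowel i→p is +7. Two shifts are in play — +7 for a/e/i/o/u, +2 for every other letter.
On mention: m(cons)+2=o, e(vowel)+7=l, n(cons)+2=p, t(cons)+2=v, i(vowel)+7=p, o(vowel)+7=v, n(cons)+2=p.

olpvpvp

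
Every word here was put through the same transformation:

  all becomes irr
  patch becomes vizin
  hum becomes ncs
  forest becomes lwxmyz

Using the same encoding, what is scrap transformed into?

yixiv

The shift depends on letter class: consonant l→r is +6, but vowel a→i is +8. The rule splits by letter class: vowels +8, consonants +6.
For scrap: s(cons)+6=y, c(cons)+6=i, r(cons)+6=x, a(vowel)+8=i, p(cons)+6=v.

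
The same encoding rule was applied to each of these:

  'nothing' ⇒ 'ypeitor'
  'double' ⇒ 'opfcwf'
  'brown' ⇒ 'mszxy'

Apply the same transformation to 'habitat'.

Shifts by position in nothing: pos 0: n→y (+11), pos 1: o→p (+1), pos 2: t→e (+11), pos 3: h→i (+1) — repeating every 2. It's a Vigenère-style cipher with numeric key [11,1]: position i shifts by key[i mod 2].
For habitat: h+11=s, a+1=b, b+11=m, i+1=j, t+11=e, a+1=b, t+11=e.

sbmjebe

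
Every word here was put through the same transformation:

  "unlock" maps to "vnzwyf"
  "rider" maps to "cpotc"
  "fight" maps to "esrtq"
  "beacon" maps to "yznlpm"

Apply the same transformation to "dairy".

The output letters match the input read backwards, each shifted +11: unlock reversed is kcolnu. The word is reversed, then every letter is shifted forward by 11.
On dairy: reverse → yriad; then shift: y+11=j, r+11=c, i+11=t, a+11=l, d+11=o.

jctlo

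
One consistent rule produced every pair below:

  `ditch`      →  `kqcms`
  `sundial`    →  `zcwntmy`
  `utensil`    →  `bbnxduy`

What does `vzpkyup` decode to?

organic

The shift increases by 1 at each position, starting from +7: 7, 8, 9, ….
Undoing it on vzpkyup: v−7=o, z−8=r, p−9=g, k−10=a, y−11=n, u−12=i, p−13=c.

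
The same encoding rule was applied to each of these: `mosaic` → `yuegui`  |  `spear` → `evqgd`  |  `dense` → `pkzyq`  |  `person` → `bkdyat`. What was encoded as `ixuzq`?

write

Shifts by position in mosaic: pos 0: m→y (+12), pos 1: o→u (+6), pos 2: s→e (+12), pos 3: a→g (+6) — repeating every 2. It's a Vigenère-style cipher with numeric key [12,6]: position i shifts by key[i mod 2].
Undoing it on ixuzq: i−12=w, x−6=r, u−12=i, z−6=t, q−12=e.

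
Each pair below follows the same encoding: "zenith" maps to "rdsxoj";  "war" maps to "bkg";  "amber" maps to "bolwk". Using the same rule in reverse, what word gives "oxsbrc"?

The output letters match the input read backwards, each shifted +10: zenith reversed is htinez. Two steps: reverse the string, then apply a Caesar shift of +10.
Reversing it on oxsbrc: shift back: o−10=e, x−10=n, s−10=i, b−10=r, r−10=h, c−10=s → enirhs; then reverse → shrine.

shrine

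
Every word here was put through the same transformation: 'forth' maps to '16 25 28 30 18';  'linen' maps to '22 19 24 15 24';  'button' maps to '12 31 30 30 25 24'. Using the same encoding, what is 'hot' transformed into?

f is letter #6 and maps to 16: an offset of 10. Each letter is replaced by its alphabet position (a=1..z=26) + 10.
Applying it to hot: h=8→18, o=15→25, t=20→30.

18 25 30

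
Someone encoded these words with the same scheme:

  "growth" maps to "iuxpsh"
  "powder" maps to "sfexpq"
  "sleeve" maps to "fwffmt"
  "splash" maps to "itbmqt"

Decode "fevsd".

crude

Two steps: reverse the string, then apply a Caesar shift of +1.
Decoding fevsd: shift back: f−1=e, e−1=d, v−1=u, s−1=r, d−1=c → edurc; then reverse → crude.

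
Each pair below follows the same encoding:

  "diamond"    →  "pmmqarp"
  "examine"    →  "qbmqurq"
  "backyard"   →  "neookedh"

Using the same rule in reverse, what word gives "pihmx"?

devil

Shifts by position in diamond: pos 0: d→p (+12), pos 1: i→m (+4), pos 2: a→m (+12), pos 3: m→q (+4) — repeating every 2. A repeating key of period 2 is used — shifts +12, +4 over and over.
Undoing it on pihmx: p−12=d, i−4=e, h−12=v, m−4=i, x−12=l.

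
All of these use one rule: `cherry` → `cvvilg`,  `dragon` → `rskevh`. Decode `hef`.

bad

The output letters match the input read backwards, each shifted +4: cherry reversed is yrrehc. The word is reversed, then every letter is shifted forward by 4.
Reversing it on hef: shift back: h−4=d, e−4=a, f−4=b → dab; then reverse → bad.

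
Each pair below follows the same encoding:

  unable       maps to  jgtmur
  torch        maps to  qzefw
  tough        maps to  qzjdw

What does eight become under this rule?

Treating letters as 0–25, the rule is x ↦ 19x + 19 (mod 26).
For eight: e(4)→19·4+19≡17=r; i(8)→19·8+19≡15=p; g(6)→19·6+19≡3=d; h(7)→19·7+19≡22=w; t(19)→19·19+19≡16=q (all mod 26).

rpdwq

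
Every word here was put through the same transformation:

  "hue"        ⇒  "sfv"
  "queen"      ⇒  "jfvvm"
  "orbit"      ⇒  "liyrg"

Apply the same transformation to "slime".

hornv

Letters are reflected about the middle of the alphabet (position → 25−position): Atbash.
On slime: s↔h, l↔o, i↔r, m↔n, e↔v.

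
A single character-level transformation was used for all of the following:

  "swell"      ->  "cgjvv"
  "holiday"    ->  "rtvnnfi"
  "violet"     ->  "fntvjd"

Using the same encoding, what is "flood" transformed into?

The shift depends on letter class: consonant s→c is +10, but vowel e→j is +5. Vowels shift forward by 5 and consonants shift forward by 10.
Applying it to flood: f(cons)+10=p, l(cons)+10=v, o(vowel)+5=t, o(vowel)+5=t, d(cons)+10=n.

pvttn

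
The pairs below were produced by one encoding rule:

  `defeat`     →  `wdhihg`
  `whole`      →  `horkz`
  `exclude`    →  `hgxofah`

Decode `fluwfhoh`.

electric

The output letters match the input read backwards, each shifted +3: defeat reversed is taefed. Two steps: reverse the string, then apply a Caesar shift of +3.
Reversing it on fluwfhoh: shift back: f−3=c, l−3=i, u−3=r, w−3=t, f−3=c, h−3=e, o−3=l, h−3=e → cirtcele; then reverse → electric.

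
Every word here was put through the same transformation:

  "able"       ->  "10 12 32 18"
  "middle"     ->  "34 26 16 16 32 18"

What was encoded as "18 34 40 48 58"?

a(#1)→10 and b(#2)→12: differences scale by 2, so n = 2·pos + 8. The formula is n = 2×(alphabet index, a=1) + 8.
Decoding 18 34 40 48 58: 18→(18−8)÷2=5=e, 34→(34−8)÷2=13=m, 40→(40−8)÷2=16=p, 48→(48−8)÷2=20=t, 58→(58−8)÷2=25=y.

empty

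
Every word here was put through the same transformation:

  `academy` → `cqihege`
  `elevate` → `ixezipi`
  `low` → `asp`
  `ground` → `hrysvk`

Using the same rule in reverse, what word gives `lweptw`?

The output letters match the input read backwards, each shifted +4: academy reversed is ymedaca. Two steps: reverse the string, then apply a Caesar shift of +4.
Decoding lweptw: shift back: l−4=h, w−4=s, e−4=a, p−4=l, t−4=p, w−4=s → hsalps; then reverse → splash.

splash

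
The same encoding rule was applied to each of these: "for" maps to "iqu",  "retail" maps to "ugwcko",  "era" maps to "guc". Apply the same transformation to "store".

vwqug

The rule splits by letter class: vowels +2, consonants +3.
For store: s(cons)+3=v, t(cons)+3=w, o(vowel)+2=q, r(cons)+3=u, e(vowel)+2=g.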